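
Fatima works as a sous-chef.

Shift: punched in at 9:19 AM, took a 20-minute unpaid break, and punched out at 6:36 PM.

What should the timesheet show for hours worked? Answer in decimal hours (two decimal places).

Shift: 9:19 AM–6:36 PM = 9 h 17 min; less 20 min break → 8 h 57 min

8.95 hours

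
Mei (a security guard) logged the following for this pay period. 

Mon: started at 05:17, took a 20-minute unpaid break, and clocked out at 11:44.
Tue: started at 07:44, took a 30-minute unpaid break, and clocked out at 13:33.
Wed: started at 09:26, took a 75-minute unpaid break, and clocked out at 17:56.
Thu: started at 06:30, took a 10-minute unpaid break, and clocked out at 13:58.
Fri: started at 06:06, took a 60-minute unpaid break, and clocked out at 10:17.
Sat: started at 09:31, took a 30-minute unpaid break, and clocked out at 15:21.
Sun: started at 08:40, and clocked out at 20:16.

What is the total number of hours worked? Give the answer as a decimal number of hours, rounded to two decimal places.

Mon: 05:17–11:44 = 6 h 27 min; less 20 min break → 6 h 7 min
Tue: 07:44–13:33 = 5 h 49 min; less 30 min break → 5 h 19 min
Wed: 09:26–17:56 = 8 h 30 min; less 75 min break → 7 h 15 min
Thu: 06:30–13:58 = 7 h 28 min; less 10 min break → 7 h 18 min
Fri: 06:06–10:17 = 4 h 11 min; less 60 min break → 3 h 11 min
Sat: 09:31–15:21 = 5 h 50 min; less 30 min break → 5 h 20 min
Sun: 08:40–20:16 = 11 h 36 min
Total: 6 h 7 min + 5 h 19 min + 7 h 15 min + 7 h 18 min + 3 h 11 min + 5 h 20 min + 11 h 36 min = 46 h 6 min.

46.10 hours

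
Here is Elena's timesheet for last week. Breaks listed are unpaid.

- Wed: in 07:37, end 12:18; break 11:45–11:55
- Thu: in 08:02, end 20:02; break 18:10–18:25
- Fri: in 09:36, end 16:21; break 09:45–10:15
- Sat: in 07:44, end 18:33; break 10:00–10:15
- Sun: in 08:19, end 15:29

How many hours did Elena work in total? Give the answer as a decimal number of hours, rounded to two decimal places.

Wed: 07:37–12:18 = 4 h 41 min; less 10 min break → 4 h 31 min
Thu: 08:02–20:02 = 12 h 0 min; less 15 min break → 11 h 45 min
Fri: 09:36–16:21 = 6 h 45 min; less 30 min break → 6 h 15 min
Sat: 07:44–18:33 = 10 h 49 min; less 15 min break → 10 h 34 min
Sun: 08:19–15:29 = 7 h 10 min
Total: 4 h 31 min + 11 h 45 min + 6 h 15 min + 10 h 34 min + 7 h 10 min = 40 h 15 min.

40.25 hours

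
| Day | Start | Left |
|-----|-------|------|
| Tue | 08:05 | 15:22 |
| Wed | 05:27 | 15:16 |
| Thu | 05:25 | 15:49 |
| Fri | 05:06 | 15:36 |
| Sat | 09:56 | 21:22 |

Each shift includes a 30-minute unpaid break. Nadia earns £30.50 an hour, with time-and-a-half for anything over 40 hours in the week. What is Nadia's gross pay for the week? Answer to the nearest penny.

Tue: 08:05–15:22 = 7 h 17 min; less 30 min break → 6 h 47 min
Wed: 05:27–15:16 = 9 h 49 min; less 30 min break → 9 h 19 min
Thu: 05:25–15:49 = 10 h 24 min; less 30 min break → 9 h 54 min
Fri: 05:06–15:36 = 10 h 30 min; less 30 min break → 10 h 0 min
Sat: 09:56–21:22 = 11 h 26 min; less 30 min break → 10 h 56 min
Total worked: 46 h 56 min = 2816 min.
Regular 40 h 0 min = 2400 min at £30.50/h; overtime 6 h 56 min = 416 min at £45.75/h.
Pay = (2400 × £30.50 + 416 × £45.75) ÷ 60 = £1537.20.

£1537.20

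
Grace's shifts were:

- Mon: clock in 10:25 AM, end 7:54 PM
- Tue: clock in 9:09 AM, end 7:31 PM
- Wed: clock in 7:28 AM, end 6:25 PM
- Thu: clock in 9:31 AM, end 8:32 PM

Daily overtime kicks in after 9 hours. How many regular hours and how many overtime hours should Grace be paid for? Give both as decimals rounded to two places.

Mon: 10:25 AM–7:54 PM = 9 h 29 min
Tue: 9:09 AM–7:31 PM = 10 h 22 min
Wed: 7:28 AM–6:25 PM = 10 h 57 min
Thu: 9:31 AM–8:32 PM = 11 h 1 min
Mon reg 9 h 0 min / OT 0 h 29 min; Tue reg 9 h 0 min / OT 1 h 22 min; Wed reg 9 h 0 min / OT 1 h 57 min; Thu reg 9 h 0 min / OT 2 h 1 min.
Totals: regular 36 h 0 min, overtime 5 h 49 min.

Regular 36.00 hours, overtime 5.82 hours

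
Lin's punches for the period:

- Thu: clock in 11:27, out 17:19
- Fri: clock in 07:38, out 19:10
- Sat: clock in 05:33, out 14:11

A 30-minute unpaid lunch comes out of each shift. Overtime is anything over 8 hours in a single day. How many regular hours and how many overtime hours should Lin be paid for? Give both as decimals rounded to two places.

Thu: 11:27–17:19 = 5 h 52 min; less 30 min break → 5 h 22 min
Fri: 07:38–19:10 = 11 h 32 min; less 30 min break → 11 h 2 min
Sat: 05:33–14:11 = 8 h 38 min; less 30 min break → 8 h 8 min
Thu reg 5 h 22 min / OT 0 h 0 min; Fri reg 8 h 0 min / OT 3 h 2 min; Sat reg 8 h 0 min / OT 0 h 8 min.
Totals: regular 21 h 22 min, overtime 3 h 10 min.

Regular 21.37 hours, overtime 3.17 hours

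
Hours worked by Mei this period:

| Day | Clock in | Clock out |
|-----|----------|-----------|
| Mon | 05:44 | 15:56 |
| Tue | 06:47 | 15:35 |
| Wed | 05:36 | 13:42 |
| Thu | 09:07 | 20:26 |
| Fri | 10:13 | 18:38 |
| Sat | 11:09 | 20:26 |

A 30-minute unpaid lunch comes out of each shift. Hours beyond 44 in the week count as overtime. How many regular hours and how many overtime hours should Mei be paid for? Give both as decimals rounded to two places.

Regular 44.00 hours, overtime 9.12 hours

Mon: 05:44–15:56 = 10 h 12 min; less 30 min break → 9 h 42 min
Tue: 06:47–15:35 = 8 h 48 min; less 30 min break → 8 h 18 min
Wed: 05:36–13:42 = 8 h 6 min; less 30 min break → 7 h 36 min
Thu: 09:07–20:26 = 11 h 19 min; less 30 min break → 10 h 49 min
Fri: 10:13–18:38 = 8 h 25 min; less 30 min break → 7 h 55 min
Sat: 11:09–20:26 = 9 h 17 min; less 30 min break → 8 h 47 min
Total worked: 53 h 7 min = 53.12 h.
Threshold 44 h → overtime 9 h 7 min, regular 44 h 0 min.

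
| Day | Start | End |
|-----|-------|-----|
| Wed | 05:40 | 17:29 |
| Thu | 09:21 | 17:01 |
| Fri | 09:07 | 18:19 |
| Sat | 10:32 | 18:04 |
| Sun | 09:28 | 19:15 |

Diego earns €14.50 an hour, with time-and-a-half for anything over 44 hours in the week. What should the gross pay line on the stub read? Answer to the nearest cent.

Wed: 05:40–17:29 = 11 h 49 min
Thu: 09:21–17:01 = 7 h 40 min
Fri: 09:07–18:19 = 9 h 12 min
Sat: 10:32–18:04 = 7 h 32 min
Sun: 09:28–19:15 = 9 h 47 min
Total worked: 46 h 0 min = 2760 min.
Regular 44 h 0 min = 2640 min at €14.50/h; overtime 2 h 0 min = 120 min at €21.75/h.
Pay = (2640 × €14.50 + 120 × €21.75) ÷ 60 = €681.50.

€681.50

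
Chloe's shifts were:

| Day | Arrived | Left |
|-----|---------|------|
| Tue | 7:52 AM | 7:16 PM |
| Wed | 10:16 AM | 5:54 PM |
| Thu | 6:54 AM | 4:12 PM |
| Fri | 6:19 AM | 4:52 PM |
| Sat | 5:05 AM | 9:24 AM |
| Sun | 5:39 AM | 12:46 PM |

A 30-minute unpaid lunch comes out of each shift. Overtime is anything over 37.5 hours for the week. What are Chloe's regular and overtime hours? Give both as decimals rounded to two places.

Regular 37.50 hours, overtime 9.82 hours

Tue: 7:52 AM–7:16 PM = 11 h 24 min; less 30 min break → 10 h 54 min
Wed: 10:16 AM–5:54 PM = 7 h 38 min; less 30 min break → 7 h 8 min
Thu: 6:54 AM–4:12 PM = 9 h 18 min; less 30 min break → 8 h 48 min
Fri: 6:19 AM–4:52 PM = 10 h 33 min; less 30 min break → 10 h 3 min
Sat: 5:05 AM–9:24 AM = 4 h 19 min; less 30 min break → 3 h 49 min
Sun: 5:39 AM–12:46 PM = 7 h 7 min; less 30 min break → 6 h 37 min
Total worked: 47 h 19 min = 47.32 h.
Threshold 37.5 h → overtime 9 h 49 min, regular 37 h 30 min.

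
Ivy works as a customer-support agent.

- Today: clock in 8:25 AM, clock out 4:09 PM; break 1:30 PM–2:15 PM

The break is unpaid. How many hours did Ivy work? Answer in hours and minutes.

Today: 8:25 AM–4:09 PM = 7 h 44 min; less 45 min break → 6 h 59 min

6 h 59 min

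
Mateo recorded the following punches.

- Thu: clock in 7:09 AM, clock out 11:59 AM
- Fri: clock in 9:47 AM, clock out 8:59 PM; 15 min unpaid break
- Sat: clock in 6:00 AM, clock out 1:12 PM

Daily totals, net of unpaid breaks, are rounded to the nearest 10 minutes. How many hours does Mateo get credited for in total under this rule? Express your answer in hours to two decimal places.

Thu: 7:09 AM–11:59 AM = 4 h 50 min → rounds to 4 h 50 min
Fri: 9:47 AM–8:59 PM = 11 h 12 min − 15 min = 10 h 57 min → rounds to 11 h 0 min
Sat: 6:00 AM–1:12 PM = 7 h 12 min → rounds to 7 h 10 min
Total credited: 23 h 0 min.

23.00 hours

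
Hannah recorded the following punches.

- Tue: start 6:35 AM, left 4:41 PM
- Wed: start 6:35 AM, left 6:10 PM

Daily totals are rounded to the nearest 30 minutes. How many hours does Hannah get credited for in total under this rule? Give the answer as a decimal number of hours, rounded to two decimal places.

21.50 hours

Tue: 6:35 AM–4:41 PM = 10 h 6 min → rounds to 10 h 0 min
Wed: 6:35 AM–6:10 PM = 11 h 35 min → rounds to 11 h 30 min
Total credited: 21 h 30 min.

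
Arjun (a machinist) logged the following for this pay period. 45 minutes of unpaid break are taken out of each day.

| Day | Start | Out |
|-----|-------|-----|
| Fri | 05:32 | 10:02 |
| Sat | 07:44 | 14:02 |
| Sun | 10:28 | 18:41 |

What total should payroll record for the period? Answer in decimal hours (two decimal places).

16.77 hours

Fri: 05:32–10:02 = 4 h 30 min; less 45 min break → 3 h 45 min
Sat: 07:44–14:02 = 6 h 18 min; less 45 min break → 5 h 33 min
Sun: 10:28–18:41 = 8 h 13 min; less 45 min break → 7 h 28 min
Total: 3 h 45 min + 5 h 33 min + 7 h 28 min = 16 h 46 min.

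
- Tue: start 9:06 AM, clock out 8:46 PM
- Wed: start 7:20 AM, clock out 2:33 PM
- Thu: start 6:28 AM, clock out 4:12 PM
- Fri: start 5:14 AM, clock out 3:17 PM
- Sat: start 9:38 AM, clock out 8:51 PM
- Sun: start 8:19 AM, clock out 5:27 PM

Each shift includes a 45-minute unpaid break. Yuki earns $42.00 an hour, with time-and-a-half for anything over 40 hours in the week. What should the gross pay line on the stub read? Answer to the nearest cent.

$2594.55

Tue: 9:06 AM–8:46 PM = 11 h 40 min; less 45 min break → 10 h 55 min
Wed: 7:20 AM–2:33 PM = 7 h 13 min; less 45 min break → 6 h 28 min
Thu: 6:28 AM–4:12 PM = 9 h 44 min; less 45 min break → 8 h 59 min
Fri: 5:14 AM–3:17 PM = 10 h 3 min; less 45 min break → 9 h 18 min
Sat: 9:38 AM–8:51 PM = 11 h 13 min; less 45 min break → 10 h 28 min
Sun: 8:19 AM–5:27 PM = 9 h 8 min; less 45 min break → 8 h 23 min
Total worked: 54 h 31 min = 3271 min.
Regular 40 h 0 min = 2400 min at $42.00/h; overtime 14 h 31 min = 871 min at $63.00/h.
Pay = (2400 × $42.00 + 871 × $63.00) ÷ 60 = $2594.55.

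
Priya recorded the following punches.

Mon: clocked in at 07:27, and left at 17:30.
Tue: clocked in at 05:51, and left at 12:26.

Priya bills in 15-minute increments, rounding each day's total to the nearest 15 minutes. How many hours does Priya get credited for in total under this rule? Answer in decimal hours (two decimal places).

Mon: 07:27–17:30 = 10 h 3 min → rounds to 10 h 0 min
Tue: 05:51–12:26 = 6 h 35 min → rounds to 6 h 30 min
Total credited: 16 h 30 min.

16.50 hours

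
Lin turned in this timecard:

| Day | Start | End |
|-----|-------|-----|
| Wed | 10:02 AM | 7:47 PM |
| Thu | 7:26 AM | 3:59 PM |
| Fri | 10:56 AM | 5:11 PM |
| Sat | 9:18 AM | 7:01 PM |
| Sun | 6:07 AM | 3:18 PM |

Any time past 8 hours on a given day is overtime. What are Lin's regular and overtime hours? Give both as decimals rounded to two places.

Regular 38.25 hours, overtime 5.20 hours

Wed: 10:02 AM–7:47 PM = 9 h 45 min
Thu: 7:26 AM–3:59 PM = 8 h 33 min
Fri: 10:56 AM–5:11 PM = 6 h 15 min
Sat: 9:18 AM–7:01 PM = 9 h 43 min
Sun: 6:07 AM–3:18 PM = 9 h 11 min
Wed reg 8 h 0 min / OT 1 h 45 min; Thu reg 8 h 0 min / OT 0 h 33 min; Fri reg 6 h 15 min / OT 0 h 0 min; Sat reg 8 h 0 min / OT 1 h 43 min; Sun reg 8 h 0 min / OT 1 h 11 min.
Totals: regular 38 h 15 min, overtime 5 h 12 min.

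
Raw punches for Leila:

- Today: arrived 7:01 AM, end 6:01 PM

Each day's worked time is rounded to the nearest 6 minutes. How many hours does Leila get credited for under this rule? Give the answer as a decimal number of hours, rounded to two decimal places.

Today: 7:01 AM–6:01 PM = 11 h 0 min → rounds to 11 h 0 min

11.00 hours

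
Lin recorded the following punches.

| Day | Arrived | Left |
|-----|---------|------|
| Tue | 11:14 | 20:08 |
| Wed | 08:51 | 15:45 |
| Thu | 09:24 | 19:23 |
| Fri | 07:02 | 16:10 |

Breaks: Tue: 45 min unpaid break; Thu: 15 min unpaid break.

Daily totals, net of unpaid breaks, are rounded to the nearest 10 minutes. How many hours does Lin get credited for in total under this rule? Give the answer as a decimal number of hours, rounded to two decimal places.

33.83 hours

Tue: 11:14–20:08 = 8 h 54 min − 45 min = 8 h 9 min → rounds to 8 h 10 min
Wed: 08:51–15:45 = 6 h 54 min → rounds to 6 h 50 min
Thu: 09:24–19:23 = 9 h 59 min − 15 min = 9 h 44 min → rounds to 9 h 40 min
Fri: 07:02–16:10 = 9 h 8 min → rounds to 9 h 10 min
Total credited: 33 h 50 min.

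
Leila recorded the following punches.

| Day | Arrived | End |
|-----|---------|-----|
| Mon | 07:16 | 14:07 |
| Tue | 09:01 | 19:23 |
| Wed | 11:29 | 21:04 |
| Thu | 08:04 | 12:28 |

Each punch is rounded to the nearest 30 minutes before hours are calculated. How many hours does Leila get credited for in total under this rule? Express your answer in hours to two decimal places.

Mon: in 07:16→07:30, out 14:07→14:00; 6 h 30 min
Tue: in 09:01→09:00, out 19:23→19:30; 10 h 30 min
Wed: in 11:29→11:30, out 21:04→21:00; 9 h 30 min
Thu: in 08:04→08:00, out 12:28→12:30; 4 h 30 min
Total credited: 31 h 0 min.

31.00 hours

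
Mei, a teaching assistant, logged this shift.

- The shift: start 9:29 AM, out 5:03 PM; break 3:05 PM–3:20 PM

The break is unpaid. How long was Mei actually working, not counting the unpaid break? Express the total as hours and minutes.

The shift: 9:29 AM–5:03 PM = 7 h 34 min; less 15 min break → 7 h 19 min

7 h 19 min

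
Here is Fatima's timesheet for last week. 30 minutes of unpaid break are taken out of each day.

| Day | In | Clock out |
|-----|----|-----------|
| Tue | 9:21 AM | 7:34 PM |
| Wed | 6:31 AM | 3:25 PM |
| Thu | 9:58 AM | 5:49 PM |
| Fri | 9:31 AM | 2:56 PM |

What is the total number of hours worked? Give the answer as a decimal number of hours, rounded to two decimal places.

30.38 hours

Tue: 9:21 AM–7:34 PM = 10 h 13 min; less 30 min break → 9 h 43 min
Wed: 6:31 AM–3:25 PM = 8 h 54 min; less 30 min break → 8 h 24 min
Thu: 9:58 AM–5:49 PM = 7 h 51 min; less 30 min break → 7 h 21 min
Fri: 9:31 AM–2:56 PM = 5 h 25 min; less 30 min break → 4 h 55 min
Total: 9 h 43 min + 8 h 24 min + 7 h 21 min + 4 h 55 min = 30 h 23 min.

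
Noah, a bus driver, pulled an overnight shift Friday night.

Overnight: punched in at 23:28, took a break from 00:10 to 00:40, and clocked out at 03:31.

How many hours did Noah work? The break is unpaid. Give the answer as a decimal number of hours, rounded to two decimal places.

Overnight: 23:28 → midnight = 0 h 32 min; midnight → 03:31 = 3 h 31 min; span 4 h 3 min; less 30 min break → 3 h 33 min

3.55 hours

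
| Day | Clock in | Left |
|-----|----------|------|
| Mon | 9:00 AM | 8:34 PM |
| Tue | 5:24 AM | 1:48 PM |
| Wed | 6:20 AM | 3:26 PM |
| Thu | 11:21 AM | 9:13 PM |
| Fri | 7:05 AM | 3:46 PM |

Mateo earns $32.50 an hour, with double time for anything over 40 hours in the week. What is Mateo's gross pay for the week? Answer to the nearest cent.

Mon: 9:00 AM–8:34 PM = 11 h 34 min
Tue: 5:24 AM–1:48 PM = 8 h 24 min
Wed: 6:20 AM–3:26 PM = 9 h 6 min
Thu: 11:21 AM–9:13 PM = 9 h 52 min
Fri: 7:05 AM–3:46 PM = 8 h 41 min
Total worked: 47 h 37 min = 2857 min.
Regular 40 h 0 min = 2400 min at $32.50/h; overtime 7 h 37 min = 457 min at $65.00/h.
Pay = (2400 × $32.50 + 457 × $65.00) ÷ 60 = $1795.08.

$1795.08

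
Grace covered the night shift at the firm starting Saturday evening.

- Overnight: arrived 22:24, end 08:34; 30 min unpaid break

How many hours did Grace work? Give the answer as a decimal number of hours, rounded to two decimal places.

Overnight: 22:24 → midnight = 1 h 36 min; midnight → 08:34 = 8 h 34 min; span 10 h 10 min; less 30 min break → 9 h 40 min

9.67 hours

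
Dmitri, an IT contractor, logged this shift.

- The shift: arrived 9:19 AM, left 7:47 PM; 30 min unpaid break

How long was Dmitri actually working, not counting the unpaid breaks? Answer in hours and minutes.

9 h 58 min

The shift: 9:19 AM–7:47 PM = 10 h 28 min; less 30 min break → 9 h 58 min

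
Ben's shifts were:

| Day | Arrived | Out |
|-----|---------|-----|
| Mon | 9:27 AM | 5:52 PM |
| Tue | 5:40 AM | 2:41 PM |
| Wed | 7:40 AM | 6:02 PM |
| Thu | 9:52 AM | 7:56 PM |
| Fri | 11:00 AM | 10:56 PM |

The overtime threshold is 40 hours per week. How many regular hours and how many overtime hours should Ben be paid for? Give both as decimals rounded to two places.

Mon: 9:27 AM–5:52 PM = 8 h 25 min
Tue: 5:40 AM–2:41 PM = 9 h 1 min
Wed: 7:40 AM–6:02 PM = 10 h 22 min
Thu: 9:52 AM–7:56 PM = 10 h 4 min
Fri: 11:00 AM–10:56 PM = 11 h 56 min
Total worked: 49 h 48 min = 49.80 h.
Threshold 40 h → overtime 9 h 48 min, regular 40 h 0 min.

Regular 40.00 hours, overtime 9.80 hours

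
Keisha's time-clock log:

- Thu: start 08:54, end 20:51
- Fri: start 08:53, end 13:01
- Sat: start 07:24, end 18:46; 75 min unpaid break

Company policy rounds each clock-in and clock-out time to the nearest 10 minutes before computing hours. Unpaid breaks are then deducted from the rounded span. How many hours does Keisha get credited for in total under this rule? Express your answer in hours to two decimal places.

26.42 hours

Thu: in 08:54→08:50, out 20:51→20:50; 12 h 0 min
Fri: in 08:53→08:50, out 13:01→13:00; 4 h 10 min
Sat: in 07:24→07:20, out 18:46→18:50; 11 h 30 min − 75 min = 10 h 15 min
Total credited: 26 h 25 min.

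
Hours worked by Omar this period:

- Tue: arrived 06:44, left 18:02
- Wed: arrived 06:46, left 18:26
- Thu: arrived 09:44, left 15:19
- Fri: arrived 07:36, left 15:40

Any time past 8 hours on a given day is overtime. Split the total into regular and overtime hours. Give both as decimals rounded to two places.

Regular 29.58 hours, overtime 7.03 hours

Tue: 06:44–18:02 = 11 h 18 min
Wed: 06:46–18:26 = 11 h 40 min
Thu: 09:44–15:19 = 5 h 35 min
Fri: 07:36–15:40 = 8 h 4 min
Tue reg 8 h 0 min / OT 3 h 18 min; Wed reg 8 h 0 min / OT 3 h 40 min; Thu reg 5 h 35 min / OT 0 h 0 min; Fri reg 8 h 0 min / OT 0 h 4 min.
Totals: regular 29 h 35 min, overtime 7 h 2 min.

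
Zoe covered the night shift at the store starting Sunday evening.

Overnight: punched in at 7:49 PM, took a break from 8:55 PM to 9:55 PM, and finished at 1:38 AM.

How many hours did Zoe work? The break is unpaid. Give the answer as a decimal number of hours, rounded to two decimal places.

Overnight: 7:49 PM → midnight = 4 h 11 min; midnight → 1:38 AM = 1 h 38 min; span 5 h 49 min; less 60 min break → 4 h 49 min

4.82 hours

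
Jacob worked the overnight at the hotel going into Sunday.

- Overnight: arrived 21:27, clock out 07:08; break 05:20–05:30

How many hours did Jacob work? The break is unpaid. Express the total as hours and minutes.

Overnight: 21:27 → midnight = 2 h 33 min; midnight → 07:08 = 7 h 8 min; span 9 h 41 min; less 10 min break → 9 h 31 min

9 h 31 min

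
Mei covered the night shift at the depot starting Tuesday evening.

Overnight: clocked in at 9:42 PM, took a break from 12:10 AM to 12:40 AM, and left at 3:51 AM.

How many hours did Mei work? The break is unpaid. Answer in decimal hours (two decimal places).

Overnight: 9:42 PM → midnight = 2 h 18 min; midnight → 3:51 AM = 3 h 51 min; span 6 h 9 min; less 30 min break → 5 h 39 min

5.65 hours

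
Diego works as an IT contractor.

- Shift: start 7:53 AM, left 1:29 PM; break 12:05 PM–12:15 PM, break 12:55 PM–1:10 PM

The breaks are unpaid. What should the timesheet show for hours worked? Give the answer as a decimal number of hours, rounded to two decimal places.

5.18 hours

Shift: 7:53 AM–1:29 PM = 5 h 36 min; less 25 min break → 5 h 11 min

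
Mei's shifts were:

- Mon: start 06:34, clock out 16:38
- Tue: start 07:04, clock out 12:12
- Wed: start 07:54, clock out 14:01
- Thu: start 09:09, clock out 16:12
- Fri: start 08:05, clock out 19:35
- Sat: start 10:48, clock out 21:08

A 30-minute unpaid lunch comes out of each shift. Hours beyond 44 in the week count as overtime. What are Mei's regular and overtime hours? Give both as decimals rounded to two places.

Regular 44.00 hours, overtime 3.20 hours

Mon: 06:34–16:38 = 10 h 4 min; less 30 min break → 9 h 34 min
Tue: 07:04–12:12 = 5 h 8 min; less 30 min break → 4 h 38 min
Wed: 07:54–14:01 = 6 h 7 min; less 30 min break → 5 h 37 min
Thu: 09:09–16:12 = 7 h 3 min; less 30 min break → 6 h 33 min
Fri: 08:05–19:35 = 11 h 30 min; less 30 min break → 11 h 0 min
Sat: 10:48–21:08 = 10 h 20 min; less 30 min break → 9 h 50 min
Total worked: 47 h 12 min = 47.20 h.
Threshold 44 h → overtime 3 h 12 min, regular 44 h 0 min.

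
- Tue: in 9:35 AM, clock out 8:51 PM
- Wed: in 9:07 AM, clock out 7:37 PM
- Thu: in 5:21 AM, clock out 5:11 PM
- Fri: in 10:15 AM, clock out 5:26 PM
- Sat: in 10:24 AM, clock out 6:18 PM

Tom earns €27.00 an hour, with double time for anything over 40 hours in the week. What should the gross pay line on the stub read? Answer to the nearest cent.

€1548.90

Tue: 9:35 AM–8:51 PM = 11 h 16 min
Wed: 9:07 AM–7:37 PM = 10 h 30 min
Thu: 5:21 AM–5:11 PM = 11 h 50 min
Fri: 10:15 AM–5:26 PM = 7 h 11 min
Sat: 10:24 AM–6:18 PM = 7 h 54 min
Total worked: 48 h 41 min = 2921 min.
Regular 40 h 0 min = 2400 min at €27.00/h; overtime 8 h 41 min = 521 min at €54.00/h.
Pay = (2400 × €27.00 + 521 × €54.00) ÷ 60 = €1548.90.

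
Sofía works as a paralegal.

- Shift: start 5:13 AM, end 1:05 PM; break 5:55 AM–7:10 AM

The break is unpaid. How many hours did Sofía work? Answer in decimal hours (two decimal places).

Shift: 5:13 AM–1:05 PM = 7 h 52 min; less 75 min break → 6 h 37 min

6.62 hours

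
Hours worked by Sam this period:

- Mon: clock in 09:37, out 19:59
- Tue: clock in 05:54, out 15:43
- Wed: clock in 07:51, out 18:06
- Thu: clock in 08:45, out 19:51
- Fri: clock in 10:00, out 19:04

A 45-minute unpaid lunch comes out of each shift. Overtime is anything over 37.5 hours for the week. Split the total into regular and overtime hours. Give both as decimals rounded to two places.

Mon: 09:37–19:59 = 10 h 22 min; less 45 min break → 9 h 37 min
Tue: 05:54–15:43 = 9 h 49 min; less 45 min break → 9 h 4 min
Wed: 07:51–18:06 = 10 h 15 min; less 45 min break → 9 h 30 min
Thu: 08:45–19:51 = 11 h 6 min; less 45 min break → 10 h 21 min
Fri: 10:00–19:04 = 9 h 4 min; less 45 min break → 8 h 19 min
Total worked: 46 h 51 min = 46.85 h.
Threshold 37.5 h → overtime 9 h 21 min, regular 37 h 30 min.

Regular 37.50 hours, overtime 9.35 hours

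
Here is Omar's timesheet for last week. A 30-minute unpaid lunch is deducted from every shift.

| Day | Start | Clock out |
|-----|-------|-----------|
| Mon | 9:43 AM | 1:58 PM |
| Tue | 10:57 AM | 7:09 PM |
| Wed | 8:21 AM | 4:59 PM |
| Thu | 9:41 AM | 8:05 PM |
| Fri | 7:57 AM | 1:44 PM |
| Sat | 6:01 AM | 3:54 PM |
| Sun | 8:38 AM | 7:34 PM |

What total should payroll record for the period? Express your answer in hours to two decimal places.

Mon: 9:43 AM–1:58 PM = 4 h 15 min; less 30 min break → 3 h 45 min
Tue: 10:57 AM–7:09 PM = 8 h 12 min; less 30 min break → 7 h 42 min
Wed: 8:21 AM–4:59 PM = 8 h 38 min; less 30 min break → 8 h 8 min
Thu: 9:41 AM–8:05 PM = 10 h 24 min; less 30 min break → 9 h 54 min
Fri: 7:57 AM–1:44 PM = 5 h 47 min; less 30 min break → 5 h 17 min
Sat: 6:01 AM–3:54 PM = 9 h 53 min; less 30 min break → 9 h 23 min
Sun: 8:38 AM–7:34 PM = 10 h 56 min; less 30 min break → 10 h 26 min
Total: 3 h 45 min + 7 h 42 min + 8 h 8 min + 9 h 54 min + 5 h 17 min + 9 h 23 min + 10 h 26 min = 54 h 35 min.

54.58 hours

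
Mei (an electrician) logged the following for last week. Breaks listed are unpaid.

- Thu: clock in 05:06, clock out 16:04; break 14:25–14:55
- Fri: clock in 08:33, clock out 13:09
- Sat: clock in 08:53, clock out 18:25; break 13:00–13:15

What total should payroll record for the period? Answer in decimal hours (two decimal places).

Thu: 05:06–16:04 = 10 h 58 min; less 30 min break → 10 h 28 min
Fri: 08:33–13:09 = 4 h 36 min
Sat: 08:53–18:25 = 9 h 32 min; less 15 min break → 9 h 17 min
Total: 10 h 28 min + 4 h 36 min + 9 h 17 min = 24 h 21 min.

24.35 hours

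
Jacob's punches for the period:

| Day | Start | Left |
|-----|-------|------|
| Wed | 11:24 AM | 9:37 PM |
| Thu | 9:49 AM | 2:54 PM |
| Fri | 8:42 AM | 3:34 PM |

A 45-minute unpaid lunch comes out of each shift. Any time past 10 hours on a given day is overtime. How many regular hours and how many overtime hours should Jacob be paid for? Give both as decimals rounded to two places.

Regular 19.92 hours, overtime 0.00 hours

Wed: 11:24 AM–9:37 PM = 10 h 13 min; less 45 min break → 9 h 28 min
Thu: 9:49 AM–2:54 PM = 5 h 5 min; less 45 min break → 4 h 20 min
Fri: 8:42 AM–3:34 PM = 6 h 52 min; less 45 min break → 6 h 7 min
Wed reg 9 h 28 min / OT 0 h 0 min; Thu reg 4 h 20 min / OT 0 h 0 min; Fri reg 6 h 7 min / OT 0 h 0 min.
Totals: regular 19 h 55 min, overtime 0 h 0 min.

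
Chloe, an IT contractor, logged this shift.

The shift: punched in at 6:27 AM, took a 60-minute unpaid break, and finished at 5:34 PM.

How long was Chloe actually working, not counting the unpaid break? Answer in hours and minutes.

The shift: 6:27 AM–5:34 PM = 11 h 7 min; less 60 min break → 10 h 7 min

10 h 7 min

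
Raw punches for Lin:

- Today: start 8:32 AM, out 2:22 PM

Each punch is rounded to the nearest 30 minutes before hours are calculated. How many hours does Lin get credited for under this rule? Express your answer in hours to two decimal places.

Today: in 8:32 AM→8:30 AM, out 2:22 PM→2:30 PM; 6 h 0 min

6.00 hours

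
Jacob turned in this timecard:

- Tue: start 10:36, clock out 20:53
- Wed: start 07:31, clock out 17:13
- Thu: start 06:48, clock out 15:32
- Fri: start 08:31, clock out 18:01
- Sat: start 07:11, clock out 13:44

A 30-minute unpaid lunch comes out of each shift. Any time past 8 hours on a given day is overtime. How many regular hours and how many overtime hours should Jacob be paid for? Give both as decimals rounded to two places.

Regular 38.05 hours, overtime 4.22 hours

Tue: 10:36–20:53 = 10 h 17 min; less 30 min break → 9 h 47 min
Wed: 07:31–17:13 = 9 h 42 min; less 30 min break → 9 h 12 min
Thu: 06:48–15:32 = 8 h 44 min; less 30 min break → 8 h 14 min
Fri: 08:31–18:01 = 9 h 30 min; less 30 min break → 9 h 0 min
Sat: 07:11–13:44 = 6 h 33 min; less 30 min break → 6 h 3 min
Tue reg 8 h 0 min / OT 1 h 47 min; Wed reg 8 h 0 min / OT 1 h 12 min; Thu reg 8 h 0 min / OT 0 h 14 min; Fri reg 8 h 0 min / OT 1 h 0 min; Sat reg 6 h 3 min / OT 0 h 0 min.
Totals: regular 38 h 3 min, overtime 4 h 13 min.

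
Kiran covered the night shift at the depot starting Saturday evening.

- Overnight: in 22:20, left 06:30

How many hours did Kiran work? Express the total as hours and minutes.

Overnight: 22:20 → midnight = 1 h 40 min; midnight → 06:30 = 6 h 30 min; span 8 h 10 min

8 h 10 min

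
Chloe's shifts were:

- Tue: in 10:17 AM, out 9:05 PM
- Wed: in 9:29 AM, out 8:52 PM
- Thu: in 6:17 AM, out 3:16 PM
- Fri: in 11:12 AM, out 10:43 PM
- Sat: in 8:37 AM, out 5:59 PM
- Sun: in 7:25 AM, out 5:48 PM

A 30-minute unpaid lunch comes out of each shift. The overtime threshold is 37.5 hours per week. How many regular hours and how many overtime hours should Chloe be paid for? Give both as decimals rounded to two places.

Tue: 10:17 AM–9:05 PM = 10 h 48 min; less 30 min break → 10 h 18 min
Wed: 9:29 AM–8:52 PM = 11 h 23 min; less 30 min break → 10 h 53 min
Thu: 6:17 AM–3:16 PM = 8 h 59 min; less 30 min break → 8 h 29 min
Fri: 11:12 AM–10:43 PM = 11 h 31 min; less 30 min break → 11 h 1 min
Sat: 8:37 AM–5:59 PM = 9 h 22 min; less 30 min break → 8 h 52 min
Sun: 7:25 AM–5:48 PM = 10 h 23 min; less 30 min break → 9 h 53 min
Total worked: 59 h 26 min = 59.43 h.
Threshold 37.5 h → overtime 21 h 56 min, regular 37 h 30 min.

Regular 37.50 hours, overtime 21.93 hours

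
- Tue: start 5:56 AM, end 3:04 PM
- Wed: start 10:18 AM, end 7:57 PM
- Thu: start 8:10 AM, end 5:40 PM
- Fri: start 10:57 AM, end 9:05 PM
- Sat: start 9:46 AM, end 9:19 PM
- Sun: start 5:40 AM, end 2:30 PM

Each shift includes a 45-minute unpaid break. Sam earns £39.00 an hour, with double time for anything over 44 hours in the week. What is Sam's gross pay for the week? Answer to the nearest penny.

Tue: 5:56 AM–3:04 PM = 9 h 8 min; less 45 min break → 8 h 23 min
Wed: 10:18 AM–7:57 PM = 9 h 39 min; less 45 min break → 8 h 54 min
Thu: 8:10 AM–5:40 PM = 9 h 30 min; less 45 min break → 8 h 45 min
Fri: 10:57 AM–9:05 PM = 10 h 8 min; less 45 min break → 9 h 23 min
Sat: 9:46 AM–9:19 PM = 11 h 33 min; less 45 min break → 10 h 48 min
Sun: 5:40 AM–2:30 PM = 8 h 50 min; less 45 min break → 8 h 5 min
Total worked: 54 h 18 min = 3258 min.
Regular 44 h 0 min = 2640 min at £39.00/h; overtime 10 h 18 min = 618 min at £78.00/h.
Pay = (2640 × £39.00 + 618 × £78.00) ÷ 60 = £2519.40.

£2519.40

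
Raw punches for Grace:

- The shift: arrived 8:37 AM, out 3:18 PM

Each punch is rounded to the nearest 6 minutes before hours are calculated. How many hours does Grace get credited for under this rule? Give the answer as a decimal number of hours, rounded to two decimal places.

The shift: in 8:37 AM→8:36 AM, out 3:18 PM→3:18 PM; 6 h 42 min

6.70 hours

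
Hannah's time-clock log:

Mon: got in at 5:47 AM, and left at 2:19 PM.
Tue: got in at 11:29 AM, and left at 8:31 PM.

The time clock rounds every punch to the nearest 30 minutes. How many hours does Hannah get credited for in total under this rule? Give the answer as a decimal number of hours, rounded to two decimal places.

17.50 hours

Mon: in 5:47 AM→6:00 AM, out 2:19 PM→2:30 PM; 8 h 30 min
Tue: in 11:29 AM→11:30 AM, out 8:31 PM→8:30 PM; 9 h 0 min
Total credited: 17 h 30 min.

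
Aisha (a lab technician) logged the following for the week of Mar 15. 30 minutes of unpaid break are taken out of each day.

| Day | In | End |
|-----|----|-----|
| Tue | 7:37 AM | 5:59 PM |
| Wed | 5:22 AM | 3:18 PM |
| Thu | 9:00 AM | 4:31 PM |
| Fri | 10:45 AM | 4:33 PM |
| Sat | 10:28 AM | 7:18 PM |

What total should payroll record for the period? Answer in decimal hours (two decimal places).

Tue: 7:37 AM–5:59 PM = 10 h 22 min; less 30 min break → 9 h 52 min
Wed: 5:22 AM–3:18 PM = 9 h 56 min; less 30 min break → 9 h 26 min
Thu: 9:00 AM–4:31 PM = 7 h 31 min; less 30 min break → 7 h 1 min
Fri: 10:45 AM–4:33 PM = 5 h 48 min; less 30 min break → 5 h 18 min
Sat: 10:28 AM–7:18 PM = 8 h 50 min; less 30 min break → 8 h 20 min
Total: 9 h 52 min + 9 h 26 min + 7 h 1 min + 5 h 18 min + 8 h 20 min = 39 h 57 min.

39.95 hours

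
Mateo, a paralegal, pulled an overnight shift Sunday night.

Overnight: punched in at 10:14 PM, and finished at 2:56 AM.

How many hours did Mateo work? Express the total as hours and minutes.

4 h 42 min

Overnight: 10:14 PM → midnight = 1 h 46 min; midnight → 2:56 AM = 2 h 56 min; span 4 h 42 min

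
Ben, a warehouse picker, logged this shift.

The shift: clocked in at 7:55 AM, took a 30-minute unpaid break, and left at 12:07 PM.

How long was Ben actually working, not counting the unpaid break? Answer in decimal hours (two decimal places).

The shift: 7:55 AM–12:07 PM = 4 h 12 min; less 30 min break → 3 h 42 min

3.70 hours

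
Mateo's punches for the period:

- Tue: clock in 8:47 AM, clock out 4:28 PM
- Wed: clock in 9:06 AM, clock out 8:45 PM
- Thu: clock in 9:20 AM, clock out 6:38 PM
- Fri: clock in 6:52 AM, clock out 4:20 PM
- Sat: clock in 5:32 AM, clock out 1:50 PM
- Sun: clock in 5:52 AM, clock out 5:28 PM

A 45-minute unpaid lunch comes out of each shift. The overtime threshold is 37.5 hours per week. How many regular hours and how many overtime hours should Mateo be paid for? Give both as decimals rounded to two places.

Regular 37.50 hours, overtime 16.00 hours

Tue: 8:47 AM–4:28 PM = 7 h 41 min; less 45 min break → 6 h 56 min
Wed: 9:06 AM–8:45 PM = 11 h 39 min; less 45 min break → 10 h 54 min
Thu: 9:20 AM–6:38 PM = 9 h 18 min; less 45 min break → 8 h 33 min
Fri: 6:52 AM–4:20 PM = 9 h 28 min; less 45 min break → 8 h 43 min
Sat: 5:32 AM–1:50 PM = 8 h 18 min; less 45 min break → 7 h 33 min
Sun: 5:52 AM–5:28 PM = 11 h 36 min; less 45 min break → 10 h 51 min
Total worked: 53 h 30 min = 53.50 h.
Threshold 37.5 h → overtime 16 h 0 min, regular 37 h 30 min.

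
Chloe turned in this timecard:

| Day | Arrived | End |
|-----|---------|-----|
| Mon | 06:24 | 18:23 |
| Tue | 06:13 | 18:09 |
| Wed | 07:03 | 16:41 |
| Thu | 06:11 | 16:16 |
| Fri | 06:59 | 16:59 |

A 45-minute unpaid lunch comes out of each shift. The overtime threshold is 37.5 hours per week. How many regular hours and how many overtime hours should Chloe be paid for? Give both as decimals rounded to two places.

Regular 37.50 hours, overtime 12.38 hours

Mon: 06:24–18:23 = 11 h 59 min; less 45 min break → 11 h 14 min
Tue: 06:13–18:09 = 11 h 56 min; less 45 min break → 11 h 11 min
Wed: 07:03–16:41 = 9 h 38 min; less 45 min break → 8 h 53 min
Thu: 06:11–16:16 = 10 h 5 min; less 45 min break → 9 h 20 min
Fri: 06:59–16:59 = 10 h 0 min; less 45 min break → 9 h 15 min
Total worked: 49 h 53 min = 49.88 h.
Threshold 37.5 h → overtime 12 h 23 min, regular 37 h 30 min.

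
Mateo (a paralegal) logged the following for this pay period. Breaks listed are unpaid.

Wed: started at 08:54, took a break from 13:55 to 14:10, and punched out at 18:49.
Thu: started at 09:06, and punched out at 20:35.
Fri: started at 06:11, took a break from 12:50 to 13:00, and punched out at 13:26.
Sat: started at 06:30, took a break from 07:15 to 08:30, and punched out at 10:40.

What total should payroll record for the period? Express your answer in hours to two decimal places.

31.15 hours

Wed: 08:54–18:49 = 9 h 55 min; less 15 min break → 9 h 40 min
Thu: 09:06–20:35 = 11 h 29 min
Fri: 06:11–13:26 = 7 h 15 min; less 10 min break → 7 h 5 min
Sat: 06:30–10:40 = 4 h 10 min; less 75 min break → 2 h 55 min
Total: 9 h 40 min + 11 h 29 min + 7 h 5 min + 2 h 55 min = 31 h 9 min.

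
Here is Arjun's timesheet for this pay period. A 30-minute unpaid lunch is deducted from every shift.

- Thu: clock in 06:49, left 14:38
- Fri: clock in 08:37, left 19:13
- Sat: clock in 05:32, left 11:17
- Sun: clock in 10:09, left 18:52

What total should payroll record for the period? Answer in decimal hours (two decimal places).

Thu: 06:49–14:38 = 7 h 49 min; less 30 min break → 7 h 19 min
Fri: 08:37–19:13 = 10 h 36 min; less 30 min break → 10 h 6 min
Sat: 05:32–11:17 = 5 h 45 min; less 30 min break → 5 h 15 min
Sun: 10:09–18:52 = 8 h 43 min; less 30 min break → 8 h 13 min
Total: 7 h 19 min + 10 h 6 min + 5 h 15 min + 8 h 13 min = 30 h 53 min.

30.88 hours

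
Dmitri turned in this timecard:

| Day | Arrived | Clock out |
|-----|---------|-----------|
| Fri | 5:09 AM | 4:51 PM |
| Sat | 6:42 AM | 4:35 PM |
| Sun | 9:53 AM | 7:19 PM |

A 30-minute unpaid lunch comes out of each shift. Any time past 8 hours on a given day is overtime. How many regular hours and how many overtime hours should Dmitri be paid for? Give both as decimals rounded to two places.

Fri: 5:09 AM–4:51 PM = 11 h 42 min; less 30 min break → 11 h 12 min
Sat: 6:42 AM–4:35 PM = 9 h 53 min; less 30 min break → 9 h 23 min
Sun: 9:53 AM–7:19 PM = 9 h 26 min; less 30 min break → 8 h 56 min
Fri reg 8 h 0 min / OT 3 h 12 min; Sat reg 8 h 0 min / OT 1 h 23 min; Sun reg 8 h 0 min / OT 0 h 56 min.
Totals: regular 24 h 0 min, overtime 5 h 31 min.

Regular 24.00 hours, overtime 5.52 hours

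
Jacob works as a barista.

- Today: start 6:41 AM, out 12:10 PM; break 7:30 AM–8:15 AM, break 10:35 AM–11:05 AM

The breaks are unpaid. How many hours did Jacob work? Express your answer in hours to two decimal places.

Today: 6:41 AM–12:10 PM = 5 h 29 min; less 75 min break → 4 h 14 min

4.23 hours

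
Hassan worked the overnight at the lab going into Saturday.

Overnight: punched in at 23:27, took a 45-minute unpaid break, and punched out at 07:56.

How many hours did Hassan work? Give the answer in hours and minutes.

Overnight: 23:27 → midnight = 0 h 33 min; midnight → 07:56 = 7 h 56 min; span 8 h 29 min; less 45 min break → 7 h 44 min

7 h 44 min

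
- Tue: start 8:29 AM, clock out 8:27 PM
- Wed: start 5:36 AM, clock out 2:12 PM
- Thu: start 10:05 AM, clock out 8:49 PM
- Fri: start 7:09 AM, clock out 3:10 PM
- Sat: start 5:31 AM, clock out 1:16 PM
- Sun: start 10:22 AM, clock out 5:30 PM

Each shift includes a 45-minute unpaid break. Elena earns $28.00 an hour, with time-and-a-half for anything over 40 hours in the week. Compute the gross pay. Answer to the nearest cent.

Tue: 8:29 AM–8:27 PM = 11 h 58 min; less 45 min break → 11 h 13 min
Wed: 5:36 AM–2:12 PM = 8 h 36 min; less 45 min break → 7 h 51 min
Thu: 10:05 AM–8:49 PM = 10 h 44 min; less 45 min break → 9 h 59 min
Fri: 7:09 AM–3:10 PM = 8 h 1 min; less 45 min break → 7 h 16 min
Sat: 5:31 AM–1:16 PM = 7 h 45 min; less 45 min break → 7 h 0 min
Sun: 10:22 AM–5:30 PM = 7 h 8 min; less 45 min break → 6 h 23 min
Total worked: 49 h 42 min = 2982 min.
Regular 40 h 0 min = 2400 min at $28.00/h; overtime 9 h 42 min = 582 min at $42.00/h.
Pay = (2400 × $28.00 + 582 × $42.00) ÷ 60 = $1527.40.

$1527.40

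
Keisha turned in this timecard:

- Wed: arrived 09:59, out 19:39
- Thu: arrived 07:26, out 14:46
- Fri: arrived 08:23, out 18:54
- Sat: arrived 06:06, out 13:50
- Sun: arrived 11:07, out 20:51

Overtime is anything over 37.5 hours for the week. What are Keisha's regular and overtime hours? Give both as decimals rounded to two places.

Regular 37.50 hours, overtime 7.48 hours

Wed: 09:59–19:39 = 9 h 40 min
Thu: 07:26–14:46 = 7 h 20 min
Fri: 08:23–18:54 = 10 h 31 min
Sat: 06:06–13:50 = 7 h 44 min
Sun: 11:07–20:51 = 9 h 44 min
Total worked: 44 h 59 min = 44.98 h.
Threshold 37.5 h → overtime 7 h 29 min, regular 37 h 30 min.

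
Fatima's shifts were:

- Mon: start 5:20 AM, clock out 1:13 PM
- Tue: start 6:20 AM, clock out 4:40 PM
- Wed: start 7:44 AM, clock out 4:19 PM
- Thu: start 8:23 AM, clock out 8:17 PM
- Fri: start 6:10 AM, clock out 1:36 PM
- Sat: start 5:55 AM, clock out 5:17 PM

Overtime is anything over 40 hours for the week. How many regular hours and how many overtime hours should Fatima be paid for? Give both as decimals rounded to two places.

Regular 40.00 hours, overtime 17.50 hours

Mon: 5:20 AM–1:13 PM = 7 h 53 min
Tue: 6:20 AM–4:40 PM = 10 h 20 min
Wed: 7:44 AM–4:19 PM = 8 h 35 min
Thu: 8:23 AM–8:17 PM = 11 h 54 min
Fri: 6:10 AM–1:36 PM = 7 h 26 min
Sat: 5:55 AM–5:17 PM = 11 h 22 min
Total worked: 57 h 30 min = 57.50 h.
Threshold 40 h → overtime 17 h 30 min, regular 40 h 0 min.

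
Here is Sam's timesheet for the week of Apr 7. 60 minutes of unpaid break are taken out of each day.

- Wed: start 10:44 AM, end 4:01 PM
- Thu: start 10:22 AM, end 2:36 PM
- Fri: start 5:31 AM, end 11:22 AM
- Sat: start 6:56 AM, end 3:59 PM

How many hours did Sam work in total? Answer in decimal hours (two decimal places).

Wed: 10:44 AM–4:01 PM = 5 h 17 min; less 60 min break → 4 h 17 min
Thu: 10:22 AM–2:36 PM = 4 h 14 min; less 60 min break → 3 h 14 min
Fri: 5:31 AM–11:22 AM = 5 h 51 min; less 60 min break → 4 h 51 min
Sat: 6:56 AM–3:59 PM = 9 h 3 min; less 60 min break → 8 h 3 min
Total: 4 h 17 min + 3 h 14 min + 4 h 51 min + 8 h 3 min = 20 h 25 min.

20.42 hours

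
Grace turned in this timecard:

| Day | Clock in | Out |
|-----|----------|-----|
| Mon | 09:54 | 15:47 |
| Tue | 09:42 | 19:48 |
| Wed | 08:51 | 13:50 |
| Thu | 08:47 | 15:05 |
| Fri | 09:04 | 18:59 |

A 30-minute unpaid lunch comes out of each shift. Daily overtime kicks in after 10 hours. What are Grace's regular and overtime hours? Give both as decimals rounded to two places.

Regular 34.68 hours, overtime 0.00 hours

Mon: 09:54–15:47 = 5 h 53 min; less 30 min break → 5 h 23 min
Tue: 09:42–19:48 = 10 h 6 min; less 30 min break → 9 h 36 min
Wed: 08:51–13:50 = 4 h 59 min; less 30 min break → 4 h 29 min
Thu: 08:47–15:05 = 6 h 18 min; less 30 min break → 5 h 48 min
Fri: 09:04–18:59 = 9 h 55 min; less 30 min break → 9 h 25 min
Mon reg 5 h 23 min / OT 0 h 0 min; Tue reg 9 h 36 min / OT 0 h 0 min; Wed reg 4 h 29 min / OT 0 h 0 min; Thu reg 5 h 48 min / OT 0 h 0 min; Fri reg 9 h 25 min / OT 0 h 0 min.
Totals: regular 34 h 41 min, overtime 0 h 0 min.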